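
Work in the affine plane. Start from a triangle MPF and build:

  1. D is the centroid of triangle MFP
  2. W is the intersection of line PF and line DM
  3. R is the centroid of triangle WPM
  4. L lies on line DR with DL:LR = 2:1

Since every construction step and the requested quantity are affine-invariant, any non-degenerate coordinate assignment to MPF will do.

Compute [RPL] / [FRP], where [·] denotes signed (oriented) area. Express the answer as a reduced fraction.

Set M = (0, 0), P = (1, 0), F = (0, 1); any affine frame gives the same invariant.
1. D is the centroid of triangle MFP ⇒ D = (1/3, 1/3)
2. W is the intersection of line PF and line DM ⇒ W = (1/2, 1/2)
3. R is the centroid of triangle WPM ⇒ R = (1/2, 1/6)
4. L lies on line DR with DL:LR = 2:1 ⇒ L = (4/9, 2/9)
2·[RPL] = 1/54, 2·[FRP] = 1/3
[RPL]:[FRP] = 1/54:1/3 = 1/18

[RPL]:[FRP] = 1/18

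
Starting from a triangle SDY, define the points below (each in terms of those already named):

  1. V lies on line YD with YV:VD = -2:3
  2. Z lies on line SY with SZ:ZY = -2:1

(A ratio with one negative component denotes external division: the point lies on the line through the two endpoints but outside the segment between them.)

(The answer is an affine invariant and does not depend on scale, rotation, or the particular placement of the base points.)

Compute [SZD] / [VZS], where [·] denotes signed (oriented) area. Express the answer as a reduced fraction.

[SZD]:[VZS] = 1/2

Assign S = (0, 0), D = (1, 0), Y = (0, 1) — the answer is frame-independent, so this choice is without loss of generality.
1. V lies on line YD with YV:VD = -2:3 ⇒ V = (-2, 3)
2. Z lies on line SY with SZ:ZY = -2:1 ⇒ Z = (0, 2)
2·[SZD] = -2, 2·[VZS] = -4
[SZD]:[VZS] = -2:-4 = 1/2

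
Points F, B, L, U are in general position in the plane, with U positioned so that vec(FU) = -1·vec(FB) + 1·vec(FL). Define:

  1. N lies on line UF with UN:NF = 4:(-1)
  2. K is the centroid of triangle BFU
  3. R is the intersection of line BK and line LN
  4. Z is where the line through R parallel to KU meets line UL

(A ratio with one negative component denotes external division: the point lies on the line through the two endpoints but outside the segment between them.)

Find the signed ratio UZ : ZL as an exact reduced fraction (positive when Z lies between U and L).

Assign F = (0, 0), B = (1, 0), L = (0, 1), U = (-1, 1) — the answer is frame-independent, so this choice is without loss of generality.
1. N lies on line UF with UN:NF = 4:(-1) ⇒ N = (1/3, -1/3)
2. K is the centroid of triangle BFU ⇒ K = (0, 1/3)
3. R is the intersection of line BK and line LN ⇒ R = (2/11, 3/11)
4. Z is where the line through R parallel to KU meets line UL ⇒ Z = (-10/11, 1)
Z = U + t·(L−U) with t = 1/11, so UZ:ZL = t:(1−t) = 1/11:10/11

UZ:ZL = 1/10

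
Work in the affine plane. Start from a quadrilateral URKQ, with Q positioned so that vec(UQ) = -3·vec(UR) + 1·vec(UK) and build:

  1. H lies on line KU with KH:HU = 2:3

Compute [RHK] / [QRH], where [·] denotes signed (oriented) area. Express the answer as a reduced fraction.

Work in coordinates with U = (0, 0), R = (1, 0), K = (0, 1), Q = (-3, 1).
1. H lies on line KU with KH:HU = 2:3 ⇒ H = (0, 3/5)
2·[RHK] = -2/5, 2·[QRH] = 7/5
[RHK]:[QRH] = -2/5:7/5 = -2/7

[RHK]:[QRH] = -2/7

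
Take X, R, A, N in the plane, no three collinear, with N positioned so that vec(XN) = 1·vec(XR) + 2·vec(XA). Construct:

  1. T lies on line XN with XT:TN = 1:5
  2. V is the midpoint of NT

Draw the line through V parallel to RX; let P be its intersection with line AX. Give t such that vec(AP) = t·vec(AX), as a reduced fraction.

Assign X = (0, 0), R = (1, 0), A = (0, 1), N = (1, 2) — the answer is frame-independent, so this choice is without loss of generality.
1. T lies on line XN with XT:TN = 1:5 ⇒ T = (1/6, 1/3)
2. V is the midpoint of NT ⇒ V = (7/12, 7/6)
through V parallel to RX: direction (-1, 0); meets AX at P = (0, 7/6)
P = A + t·(X−A) with t = -1/6

t = -1/6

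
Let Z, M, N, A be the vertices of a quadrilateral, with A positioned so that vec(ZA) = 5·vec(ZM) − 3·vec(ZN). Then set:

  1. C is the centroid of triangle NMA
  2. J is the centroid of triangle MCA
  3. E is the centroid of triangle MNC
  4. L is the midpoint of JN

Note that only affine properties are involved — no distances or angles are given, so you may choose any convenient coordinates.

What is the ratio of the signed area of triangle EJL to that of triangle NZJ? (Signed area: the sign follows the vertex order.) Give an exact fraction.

Assign Z = (0, 0), M = (1, 0), N = (0, 1), A = (5, -3) — the answer is frame-independent, so this choice is without loss of generality.
1. C is the centroid of triangle NMA ⇒ C = (2, -2/3)
2. J is the centroid of triangle MCA ⇒ J = (8/3, -11/9)
3. E is the centroid of triangle MNC ⇒ E = (1, 1/9)
4. L is the midpoint of JN ⇒ L = (4/3, -1/9)
2·[EJL] = 2/27, 2·[NZJ] = 8/3
[EJL]:[NZJ] = 2/27:8/3 = 1/36

[EJL]:[NZJ] = 1/36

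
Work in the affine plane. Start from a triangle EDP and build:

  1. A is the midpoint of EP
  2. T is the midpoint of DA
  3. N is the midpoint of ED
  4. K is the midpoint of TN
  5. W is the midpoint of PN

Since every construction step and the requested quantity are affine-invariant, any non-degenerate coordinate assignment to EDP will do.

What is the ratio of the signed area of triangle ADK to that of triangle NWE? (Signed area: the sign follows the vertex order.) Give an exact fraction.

Work in coordinates with E = (0, 0), D = (1, 0), P = (0, 1).
1. A is the midpoint of EP ⇒ A = (0, 1/2)
2. T is the midpoint of DA ⇒ T = (1/2, 1/4)
3. N is the midpoint of ED ⇒ N = (1/2, 0)
4. K is the midpoint of TN ⇒ K = (1/2, 1/8)
5. W is the midpoint of PN ⇒ W = (1/4, 1/2)
2·[ADK] = -1/8, 2·[NWE] = 1/4
[ADK]:[NWE] = -1/8:1/4 = -1/2

[ADK]:[NWE] = -1/2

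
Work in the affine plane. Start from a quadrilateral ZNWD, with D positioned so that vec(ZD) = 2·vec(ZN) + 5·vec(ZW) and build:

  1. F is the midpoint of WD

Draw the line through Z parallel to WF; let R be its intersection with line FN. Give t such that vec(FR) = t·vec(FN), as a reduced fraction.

Assign Z = (0, 0), N = (1, 0), W = (0, 1), D = (2, 5) — the answer is frame-independent, so this choice is without loss of generality.
1. F is the midpoint of WD ⇒ F = (1, 3)
through Z parallel to WF: direction (1, 2); meets FN at R = (1, 2)
R = F + t·(N−F) with t = 1/3

t = 1/3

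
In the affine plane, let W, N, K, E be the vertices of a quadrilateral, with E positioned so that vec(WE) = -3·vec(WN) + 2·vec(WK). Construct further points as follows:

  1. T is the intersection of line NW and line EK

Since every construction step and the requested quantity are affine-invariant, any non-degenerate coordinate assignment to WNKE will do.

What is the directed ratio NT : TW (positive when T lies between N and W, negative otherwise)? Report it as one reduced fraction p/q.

Assign W = (0, 0), N = (1, 0), K = (0, 1), E = (-3, 2) — the answer is frame-independent, so this choice is without loss of generality.
1. T is the intersection of line NW and line EK ⇒ T = (3, 0)
T = N + t·(W−N) with t = -2, so NT:TW = t:(1−t) = -2:3

NT:TW = -2/3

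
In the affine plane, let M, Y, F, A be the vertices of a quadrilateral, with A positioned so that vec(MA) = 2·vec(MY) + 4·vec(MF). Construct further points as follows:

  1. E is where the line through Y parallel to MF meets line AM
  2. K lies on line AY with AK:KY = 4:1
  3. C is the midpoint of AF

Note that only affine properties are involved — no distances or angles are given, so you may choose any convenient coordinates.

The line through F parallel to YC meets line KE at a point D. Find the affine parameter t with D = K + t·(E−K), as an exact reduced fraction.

t = 6

Work in coordinates with M = (0, 0), Y = (1, 0), F = (0, 1), A = (2, 4).
1. E is where the line through Y parallel to MF meets line AM ⇒ E = (1, 2)
2. K lies on line AY with AK:KY = 4:1 ⇒ K = (6/5, 4/5)
3. C is the midpoint of AF ⇒ C = (1, 5/2)
through F parallel to YC: direction (0, 5/2); meets KE at D = (0, 8)
D = K + t·(E−K) with t = 6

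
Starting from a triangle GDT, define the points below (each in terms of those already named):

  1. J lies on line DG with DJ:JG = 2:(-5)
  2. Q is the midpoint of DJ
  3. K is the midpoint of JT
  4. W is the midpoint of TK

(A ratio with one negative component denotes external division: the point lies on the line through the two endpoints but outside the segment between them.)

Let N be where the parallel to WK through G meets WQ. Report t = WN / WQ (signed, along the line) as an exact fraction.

t = 5

Set G = (0, 0), D = (1, 0), T = (0, 1); any affine frame gives the same invariant.
1. J lies on line DG with DJ:JG = 2:(-5) ⇒ J = (5/3, 0)
2. Q is the midpoint of DJ ⇒ Q = (4/3, 0)
3. K is the midpoint of JT ⇒ K = (5/6, 1/2)
4. W is the midpoint of TK ⇒ W = (5/12, 3/4)
through G parallel to WK: direction (5/12, -1/4); meets WQ at N = (5, -3)
N = W + t·(Q−W) with t = 5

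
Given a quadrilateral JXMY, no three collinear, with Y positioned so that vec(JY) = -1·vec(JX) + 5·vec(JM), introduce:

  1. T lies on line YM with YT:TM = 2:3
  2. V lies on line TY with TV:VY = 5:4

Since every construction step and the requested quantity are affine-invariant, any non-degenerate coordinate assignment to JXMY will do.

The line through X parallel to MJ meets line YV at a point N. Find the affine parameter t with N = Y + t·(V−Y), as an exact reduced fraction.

t = 45/4

Work in coordinates with J = (0, 0), X = (1, 0), M = (0, 1), Y = (-1, 5).
1. T lies on line YM with YT:TM = 2:3 ⇒ T = (-3/5, 17/5)
2. V lies on line TY with TV:VY = 5:4 ⇒ V = (-37/45, 193/45)
through X parallel to MJ: direction (0, -1); meets YV at N = (1, -3)
N = Y + t·(V−Y) with t = 45/4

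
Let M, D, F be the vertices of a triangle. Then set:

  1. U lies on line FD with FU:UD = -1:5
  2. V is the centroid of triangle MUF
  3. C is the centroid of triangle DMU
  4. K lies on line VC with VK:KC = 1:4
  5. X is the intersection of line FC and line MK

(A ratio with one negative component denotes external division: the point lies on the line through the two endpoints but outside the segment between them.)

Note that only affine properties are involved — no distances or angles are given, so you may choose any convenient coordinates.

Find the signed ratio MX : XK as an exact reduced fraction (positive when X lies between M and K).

Choose coordinates M = (0, 0), D = (1, 0), F = (0, 1).
1. U lies on line FD with FU:UD = -1:5 ⇒ U = (-1/4, 5/4)
2. V is the centroid of triangle MUF ⇒ V = (-1/12, 3/4)
3. C is the centroid of triangle DMU ⇒ C = (1/4, 5/12)
4. K lies on line VC with VK:KC = 1:4 ⇒ K = (-1/60, 41/60)
5. X is the intersection of line FC and line MK ⇒ X = (-3/116, 123/116)
X = M + t·(K−M) with t = 45/29, so MX:XK = t:(1−t) = 45/29:-16/29

MX:XK = -45/16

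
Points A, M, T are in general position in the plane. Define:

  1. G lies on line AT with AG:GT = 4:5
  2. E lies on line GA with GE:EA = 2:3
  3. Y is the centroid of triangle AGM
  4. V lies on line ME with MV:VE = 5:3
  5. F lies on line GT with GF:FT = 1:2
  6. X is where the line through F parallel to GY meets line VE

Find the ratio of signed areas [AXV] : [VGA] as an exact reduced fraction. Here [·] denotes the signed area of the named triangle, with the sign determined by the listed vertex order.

Set A = (0, 0), M = (1, 0), T = (0, 1); any affine frame gives the same invariant.
1. G lies on line AT with AG:GT = 4:5 ⇒ G = (0, 4/9)
2. E lies on line GA with GE:EA = 2:3 ⇒ E = (0, 4/15)
3. Y is the centroid of triangle AGM ⇒ Y = (1/3, 4/27)
4. V lies on line ME with MV:VE = 5:3 ⇒ V = (3/8, 1/6)
5. F lies on line GT with GF:FT = 1:2 ⇒ F = (0, 17/27)
6. X is where the line through F parallel to GY meets line VE ⇒ X = (7/12, 1/9)
2·[AXV] = 1/18, 2·[VGA] = 1/6
[AXV]:[VGA] = 1/18:1/6 = 1/3

[AXV]:[VGA] = 1/3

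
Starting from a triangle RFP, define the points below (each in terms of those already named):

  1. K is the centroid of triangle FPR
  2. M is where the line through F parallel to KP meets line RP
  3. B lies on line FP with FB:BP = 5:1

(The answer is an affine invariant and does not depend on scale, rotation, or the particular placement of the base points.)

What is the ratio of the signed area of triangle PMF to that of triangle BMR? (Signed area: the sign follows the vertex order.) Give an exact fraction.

[PMF]:[BMR] = -3

Work in coordinates with R = (0, 0), F = (1, 0), P = (0, 1).
1. K is the centroid of triangle FPR ⇒ K = (1/3, 1/3)
2. M is where the line through F parallel to KP meets line RP ⇒ M = (0, 2)
3. B lies on line FP with FB:BP = 5:1 ⇒ B = (1/6, 5/6)
2·[PMF] = -1, 2·[BMR] = 1/3
[PMF]:[BMR] = -1:1/3 = -3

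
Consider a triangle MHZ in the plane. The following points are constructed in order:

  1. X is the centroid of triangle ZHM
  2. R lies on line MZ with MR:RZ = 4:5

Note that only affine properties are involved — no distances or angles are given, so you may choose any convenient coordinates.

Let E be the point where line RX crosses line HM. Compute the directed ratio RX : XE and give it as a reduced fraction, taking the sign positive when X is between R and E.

Assign M = (0, 0), H = (1, 0), Z = (0, 1) — the answer is frame-independent, so this choice is without loss of generality.
1. X is the centroid of triangle ZHM ⇒ X = (1/3, 1/3)
2. R lies on line MZ with MR:RZ = 4:5 ⇒ R = (0, 4/9)
line RX meets HM at E = (4/3, 0)
X = R + t·(E−R) with t = 1/4, so RX:XE = 1/4:3/4

RX:XE = 1/3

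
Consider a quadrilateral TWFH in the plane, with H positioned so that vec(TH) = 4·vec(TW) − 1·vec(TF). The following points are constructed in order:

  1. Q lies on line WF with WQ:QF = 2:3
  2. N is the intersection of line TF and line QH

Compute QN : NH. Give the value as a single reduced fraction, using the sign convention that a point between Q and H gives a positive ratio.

Set T = (0, 0), W = (1, 0), F = (0, 1), H = (4, -1); any affine frame gives the same invariant.
1. Q lies on line WF with WQ:QF = 2:3 ⇒ Q = (3/5, 2/5)
2. N is the intersection of line TF and line QH ⇒ N = (0, 11/17)
N = Q + t·(H−Q) with t = -3/17, so QN:NH = t:(1−t) = -3/17:20/17

QN:NH = -3/20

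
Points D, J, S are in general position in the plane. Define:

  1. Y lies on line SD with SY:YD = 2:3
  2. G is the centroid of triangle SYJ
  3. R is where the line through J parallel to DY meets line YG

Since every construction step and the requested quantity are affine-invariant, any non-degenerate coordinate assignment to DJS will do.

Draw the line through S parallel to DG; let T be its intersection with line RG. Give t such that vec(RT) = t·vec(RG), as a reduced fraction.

t = 11/6

Assign D = (0, 0), J = (1, 0), S = (0, 1) — the answer is frame-independent, so this choice is without loss of generality.
1. Y lies on line SD with SY:YD = 2:3 ⇒ Y = (0, 3/5)
2. G is the centroid of triangle SYJ ⇒ G = (1/3, 8/15)
3. R is where the line through J parallel to DY meets line YG ⇒ R = (1, 2/5)
through S parallel to DG: direction (1/3, 8/15); meets RG at T = (-2/9, 29/45)
T = R + t·(G−R) with t = 11/6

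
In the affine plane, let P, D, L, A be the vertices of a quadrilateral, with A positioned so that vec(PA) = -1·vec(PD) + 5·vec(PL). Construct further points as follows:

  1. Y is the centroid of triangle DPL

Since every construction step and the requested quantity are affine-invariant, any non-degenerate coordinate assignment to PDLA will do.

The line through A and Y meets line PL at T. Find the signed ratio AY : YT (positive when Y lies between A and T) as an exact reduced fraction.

AY:YT = -4

Choose coordinates P = (0, 0), D = (1, 0), L = (0, 1), A = (-1, 5).
1. Y is the centroid of triangle DPL ⇒ Y = (1/3, 1/3)
line AY meets PL at T = (0, 3/2)
Y = A + t·(T−A) with t = 4/3, so AY:YT = 4/3:-1/3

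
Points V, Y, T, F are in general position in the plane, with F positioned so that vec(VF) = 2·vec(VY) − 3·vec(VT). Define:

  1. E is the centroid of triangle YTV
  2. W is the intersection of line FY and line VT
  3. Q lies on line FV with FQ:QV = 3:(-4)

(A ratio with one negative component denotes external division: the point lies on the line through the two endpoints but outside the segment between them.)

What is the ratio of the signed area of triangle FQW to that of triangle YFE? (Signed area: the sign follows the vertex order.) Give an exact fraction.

Choose coordinates V = (0, 0), Y = (1, 0), T = (0, 1), F = (2, -3).
1. E is the centroid of triangle YTV ⇒ E = (1/3, 1/3)
2. W is the intersection of line FY and line VT ⇒ W = (0, 3)
3. Q lies on line FV with FQ:QV = 3:(-4) ⇒ Q = (8, -12)
2·[FQW] = 18, 2·[YFE] = -5/3
[FQW]:[YFE] = 18:-5/3 = -54/5

[FQW]:[YFE] = -54/5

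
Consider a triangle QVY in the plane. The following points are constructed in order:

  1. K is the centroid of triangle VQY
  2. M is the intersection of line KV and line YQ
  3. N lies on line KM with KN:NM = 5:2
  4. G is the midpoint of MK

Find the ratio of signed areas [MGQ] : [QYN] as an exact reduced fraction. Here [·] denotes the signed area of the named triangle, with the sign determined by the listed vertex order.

[MGQ]:[QYN] = 7/8

Choose coordinates Q = (0, 0), V = (1, 0), Y = (0, 1).
1. K is the centroid of triangle VQY ⇒ K = (1/3, 1/3)
2. M is the intersection of line KV and line YQ ⇒ M = (0, 1/2)
3. N lies on line KM with KN:NM = 5:2 ⇒ N = (2/21, 19/42)
4. G is the midpoint of MK ⇒ G = (1/6, 5/12)
2·[MGQ] = -1/12, 2·[QYN] = -2/21
[MGQ]:[QYN] = -1/12:-2/21 = 7/8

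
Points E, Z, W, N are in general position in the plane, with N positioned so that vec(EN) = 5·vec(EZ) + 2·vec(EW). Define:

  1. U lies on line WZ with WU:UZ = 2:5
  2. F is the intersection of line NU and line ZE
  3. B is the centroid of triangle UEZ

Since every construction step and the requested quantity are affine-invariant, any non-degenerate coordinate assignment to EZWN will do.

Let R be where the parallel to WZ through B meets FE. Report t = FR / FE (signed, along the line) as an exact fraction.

Assign E = (0, 0), Z = (1, 0), W = (0, 1), N = (5, 2) — the answer is frame-independent, so this choice is without loss of generality.
1. U lies on line WZ with WU:UZ = 2:5 ⇒ U = (2/7, 5/7)
2. F is the intersection of line NU and line ZE ⇒ F = (-7/3, 0)
3. B is the centroid of triangle UEZ ⇒ B = (3/7, 5/21)
through B parallel to WZ: direction (1, -1); meets FE at R = (2/3, 0)
R = F + t·(E−F) with t = 9/7

t = 9/7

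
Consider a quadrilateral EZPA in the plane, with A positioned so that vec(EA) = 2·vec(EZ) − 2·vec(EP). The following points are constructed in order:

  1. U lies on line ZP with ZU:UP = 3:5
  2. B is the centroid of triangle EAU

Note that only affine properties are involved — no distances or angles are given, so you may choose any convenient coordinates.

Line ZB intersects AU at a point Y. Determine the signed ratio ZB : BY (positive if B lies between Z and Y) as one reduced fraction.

ZB:BY = -25/16

Choose coordinates E = (0, 0), Z = (1, 0), P = (0, 1), A = (2, -2).
1. U lies on line ZP with ZU:UP = 3:5 ⇒ U = (5/8, 3/8)
2. B is the centroid of triangle EAU ⇒ B = (7/8, -13/24)
line ZB meets AU at Y = (191/200, -39/200)
B = Z + t·(Y−Z) with t = 25/9, so ZB:BY = 25/9:-16/9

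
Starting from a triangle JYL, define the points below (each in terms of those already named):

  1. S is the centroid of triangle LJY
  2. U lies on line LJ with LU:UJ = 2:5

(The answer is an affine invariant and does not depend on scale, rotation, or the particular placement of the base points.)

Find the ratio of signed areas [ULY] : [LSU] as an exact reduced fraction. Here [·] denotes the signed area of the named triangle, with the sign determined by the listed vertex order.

Assign J = (0, 0), Y = (1, 0), L = (0, 1) — the answer is frame-independent, so this choice is without loss of generality.
1. S is the centroid of triangle LJY ⇒ S = (1/3, 1/3)
2. U lies on line LJ with LU:UJ = 2:5 ⇒ U = (0, 5/7)
2·[ULY] = -2/7, 2·[LSU] = -2/21
[ULY]:[LSU] = -2/7:-2/21 = 3

[ULY]:[LSU] = 3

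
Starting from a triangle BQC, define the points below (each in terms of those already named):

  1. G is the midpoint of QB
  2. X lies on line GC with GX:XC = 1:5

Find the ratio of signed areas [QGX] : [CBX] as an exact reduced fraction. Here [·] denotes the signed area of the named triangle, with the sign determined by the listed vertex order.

Choose coordinates B = (0, 0), Q = (1, 0), C = (0, 1).
1. G is the midpoint of QB ⇒ G = (1/2, 0)
2. X lies on line GC with GX:XC = 1:5 ⇒ X = (5/12, 1/6)
2·[QGX] = -1/12, 2·[CBX] = 5/12
[QGX]:[CBX] = -1/12:5/12 = -1/5

[QGX]:[CBX] = -1/5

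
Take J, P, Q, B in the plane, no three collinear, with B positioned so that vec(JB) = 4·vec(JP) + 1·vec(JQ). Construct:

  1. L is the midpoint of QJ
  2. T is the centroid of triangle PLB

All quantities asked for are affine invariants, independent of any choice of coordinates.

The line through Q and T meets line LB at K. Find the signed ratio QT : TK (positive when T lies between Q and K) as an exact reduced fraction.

QT:TK = -17/5

Work in coordinates with J = (0, 0), P = (1, 0), Q = (0, 1), B = (4, 1).
1. L is the midpoint of QJ ⇒ L = (0, 1/2)
2. T is the centroid of triangle PLB ⇒ T = (5/3, 1/2)
line QT meets LB at K = (20/17, 11/17)
T = Q + t·(K−Q) with t = 17/12, so QT:TK = 17/12:-5/12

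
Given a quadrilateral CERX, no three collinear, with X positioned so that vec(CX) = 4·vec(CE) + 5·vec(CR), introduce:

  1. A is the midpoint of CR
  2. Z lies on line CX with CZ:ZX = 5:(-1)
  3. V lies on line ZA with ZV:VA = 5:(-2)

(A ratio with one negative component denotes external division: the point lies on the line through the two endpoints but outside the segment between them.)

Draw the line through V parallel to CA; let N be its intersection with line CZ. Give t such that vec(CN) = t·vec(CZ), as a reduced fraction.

Choose coordinates C = (0, 0), E = (1, 0), R = (0, 1), X = (4, 5).
1. A is the midpoint of CR ⇒ A = (0, 1/2)
2. Z lies on line CX with CZ:ZX = 5:(-1) ⇒ Z = (5, 25/4)
3. V lies on line ZA with ZV:VA = 5:(-2) ⇒ V = (-10/3, -10/3)
through V parallel to CA: direction (0, 1/2); meets CZ at N = (-10/3, -25/6)
N = C + t·(Z−C) with t = -2/3

t = -2/3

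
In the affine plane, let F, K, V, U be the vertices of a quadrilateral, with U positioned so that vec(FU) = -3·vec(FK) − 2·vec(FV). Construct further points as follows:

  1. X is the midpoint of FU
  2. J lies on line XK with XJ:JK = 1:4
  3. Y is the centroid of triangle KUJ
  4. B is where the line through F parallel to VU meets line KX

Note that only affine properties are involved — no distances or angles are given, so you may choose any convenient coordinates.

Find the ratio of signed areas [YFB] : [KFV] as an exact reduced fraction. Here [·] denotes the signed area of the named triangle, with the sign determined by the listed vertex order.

Set F = (0, 0), K = (1, 0), V = (0, 1), U = (-3, -2); any affine frame gives the same invariant.
1. X is the midpoint of FU ⇒ X = (-3/2, -1)
2. J lies on line XK with XJ:JK = 1:4 ⇒ J = (-1, -4/5)
3. Y is the centroid of triangle KUJ ⇒ Y = (-1, -14/15)
4. B is where the line through F parallel to VU meets line KX ⇒ B = (-2/3, -2/3)
2·[YFB] = -2/45, 2·[KFV] = -1
[YFB]:[KFV] = -2/45:-1 = 2/45

[YFB]:[KFV] = 2/45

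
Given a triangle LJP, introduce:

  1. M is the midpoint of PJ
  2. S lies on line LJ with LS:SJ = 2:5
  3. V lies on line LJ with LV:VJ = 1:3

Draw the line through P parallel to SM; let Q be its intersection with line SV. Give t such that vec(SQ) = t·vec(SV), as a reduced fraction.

t = 20

Choose coordinates L = (0, 0), J = (1, 0), P = (0, 1).
1. M is the midpoint of PJ ⇒ M = (1/2, 1/2)
2. S lies on line LJ with LS:SJ = 2:5 ⇒ S = (2/7, 0)
3. V lies on line LJ with LV:VJ = 1:3 ⇒ V = (1/4, 0)
through P parallel to SM: direction (3/14, 1/2); meets SV at Q = (-3/7, 0)
Q = S + t·(V−S) with t = 20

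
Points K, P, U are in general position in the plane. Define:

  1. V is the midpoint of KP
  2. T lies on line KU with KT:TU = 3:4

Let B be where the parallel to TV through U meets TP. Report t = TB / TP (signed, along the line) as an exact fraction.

t = 4/3

Work in coordinates with K = (0, 0), P = (1, 0), U = (0, 1).
1. V is the midpoint of KP ⇒ V = (1/2, 0)
2. T lies on line KU with KT:TU = 3:4 ⇒ T = (0, 3/7)
through U parallel to TV: direction (1/2, -3/7); meets TP at B = (4/3, -1/7)
B = T + t·(P−T) with t = 4/3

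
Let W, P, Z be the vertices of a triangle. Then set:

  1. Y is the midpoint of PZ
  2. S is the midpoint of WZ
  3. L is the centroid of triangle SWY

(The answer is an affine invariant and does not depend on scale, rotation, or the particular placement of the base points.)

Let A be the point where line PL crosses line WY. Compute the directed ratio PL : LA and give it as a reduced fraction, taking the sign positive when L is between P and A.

Choose coordinates W = (0, 0), P = (1, 0), Z = (0, 1).
1. Y is the midpoint of PZ ⇒ Y = (1/2, 1/2)
2. S is the midpoint of WZ ⇒ S = (0, 1/2)
3. L is the centroid of triangle SWY ⇒ L = (1/6, 1/3)
line PL meets WY at A = (2/7, 2/7)
L = P + t·(A−P) with t = 7/6, so PL:LA = 7/6:-1/6

PL:LA = -7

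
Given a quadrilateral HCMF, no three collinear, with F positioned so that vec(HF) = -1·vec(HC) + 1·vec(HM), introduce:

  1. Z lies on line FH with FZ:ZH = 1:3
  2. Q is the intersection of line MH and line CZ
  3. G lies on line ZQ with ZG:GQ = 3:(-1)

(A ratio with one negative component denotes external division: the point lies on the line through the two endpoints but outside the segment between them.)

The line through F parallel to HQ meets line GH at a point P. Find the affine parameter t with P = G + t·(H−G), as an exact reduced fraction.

t = 11/3

Set H = (0, 0), C = (1, 0), M = (0, 1), F = (-1, 1); any affine frame gives the same invariant.
1. Z lies on line FH with FZ:ZH = 1:3 ⇒ Z = (-3/4, 3/4)
2. Q is the intersection of line MH and line CZ ⇒ Q = (0, 3/7)
3. G lies on line ZQ with ZG:GQ = 3:(-1) ⇒ G = (3/8, 15/56)
through F parallel to HQ: direction (0, 3/7); meets GH at P = (-1, -5/7)
P = G + t·(H−G) with t = 11/3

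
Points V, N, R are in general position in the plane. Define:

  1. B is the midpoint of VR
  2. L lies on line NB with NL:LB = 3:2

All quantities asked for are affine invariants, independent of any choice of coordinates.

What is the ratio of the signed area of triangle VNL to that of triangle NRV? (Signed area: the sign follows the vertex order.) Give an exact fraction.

[VNL]:[NRV] = 3/10

Choose coordinates V = (0, 0), N = (1, 0), R = (0, 1).
1. B is the midpoint of VR ⇒ B = (0, 1/2)
2. L lies on line NB with NL:LB = 3:2 ⇒ L = (2/5, 3/10)
2·[VNL] = 3/10, 2·[NRV] = 1
[VNL]:[NRV] = 3/10:1 = 3/10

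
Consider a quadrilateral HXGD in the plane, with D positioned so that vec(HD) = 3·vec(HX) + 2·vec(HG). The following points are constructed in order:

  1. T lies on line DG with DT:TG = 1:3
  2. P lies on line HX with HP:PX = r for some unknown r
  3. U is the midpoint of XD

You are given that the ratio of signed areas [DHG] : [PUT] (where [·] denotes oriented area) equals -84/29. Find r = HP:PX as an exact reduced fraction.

Choose coordinates H = (0, 0), X = (1, 0), G = (0, 1), D = (3, 2).
1. T lies on line DG with DT:TG = 1:3 ⇒ T = (9/4, 7/4)
2. With HP:PX = r, write λ = r/(r+1) so P = H + λ·(X−H); P is affine-linear in λ
3. U is the midpoint of XD ⇒ U = (2, 1)
Every point depending on P is an affine combination of P and λ-independent points, so each such coordinate is linear in λ; the λ² term in each signed area is a multiple of (X−H)×(X−H) = 0, so 2·[DHG] and 2·[PUT] are each linear in λ. Evaluating at λ=0 and λ=1:
  2·[DHG] = -3,   2·[PUT] = -3/4·λ + 5/4
So [DHG]:[PUT] = (-3) / (-3/4·λ + 5/4). Setting this equal to -84/29:
  -3 = -84/29·(-3/4·λ + 5/4)  ⇒  λ = 2/7
Then r = λ/(1−λ) = (2/7)/(5/7) = 2/5. Check: with r = 2/5, P = (2/7, 0) and [DHG]:[PUT] = -84/29 as required.

r = 2/5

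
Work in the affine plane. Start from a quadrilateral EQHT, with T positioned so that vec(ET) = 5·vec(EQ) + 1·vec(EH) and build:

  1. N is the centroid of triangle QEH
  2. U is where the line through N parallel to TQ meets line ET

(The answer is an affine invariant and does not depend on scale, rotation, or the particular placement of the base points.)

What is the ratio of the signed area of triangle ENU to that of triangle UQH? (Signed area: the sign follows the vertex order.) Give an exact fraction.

Choose coordinates E = (0, 0), Q = (1, 0), H = (0, 1), T = (5, 1).
1. N is the centroid of triangle QEH ⇒ N = (1/3, 1/3)
2. U is where the line through N parallel to TQ meets line ET ⇒ U = (-5, -1)
2·[ENU] = 4/3, 2·[UQH] = 7
[ENU]:[UQH] = 4/3:7 = 4/21

[ENU]:[UQH] = 4/21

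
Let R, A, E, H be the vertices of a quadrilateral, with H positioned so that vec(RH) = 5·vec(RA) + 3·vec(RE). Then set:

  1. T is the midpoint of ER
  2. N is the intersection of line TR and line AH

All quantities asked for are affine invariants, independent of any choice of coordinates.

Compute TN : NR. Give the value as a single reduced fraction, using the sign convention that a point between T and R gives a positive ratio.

TN:NR = -5/3

Work in coordinates with R = (0, 0), A = (1, 0), E = (0, 1), H = (5, 3).
1. T is the midpoint of ER ⇒ T = (0, 1/2)
2. N is the intersection of line TR and line AH ⇒ N = (0, -3/4)
N = T + t·(R−T) with t = 5/2, so TN:NR = t:(1−t) = 5/2:-3/2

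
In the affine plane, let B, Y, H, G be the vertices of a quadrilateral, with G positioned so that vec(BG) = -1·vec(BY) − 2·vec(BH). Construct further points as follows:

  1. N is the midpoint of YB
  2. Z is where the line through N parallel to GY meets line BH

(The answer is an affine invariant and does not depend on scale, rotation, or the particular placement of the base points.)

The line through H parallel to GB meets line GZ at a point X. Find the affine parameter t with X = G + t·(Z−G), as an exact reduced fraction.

t = -2

Assign B = (0, 0), Y = (1, 0), H = (0, 1), G = (-1, -2) — the answer is frame-independent, so this choice is without loss of generality.
1. N is the midpoint of YB ⇒ N = (1/2, 0)
2. Z is where the line through N parallel to GY meets line BH ⇒ Z = (0, -1/2)
through H parallel to GB: direction (1, 2); meets GZ at X = (-3, -5)
X = G + t·(Z−G) with t = -2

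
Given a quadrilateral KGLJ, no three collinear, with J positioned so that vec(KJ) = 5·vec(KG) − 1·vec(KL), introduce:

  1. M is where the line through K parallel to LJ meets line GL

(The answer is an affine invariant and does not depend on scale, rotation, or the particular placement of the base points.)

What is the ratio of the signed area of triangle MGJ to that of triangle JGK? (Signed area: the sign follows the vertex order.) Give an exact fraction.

Assign K = (0, 0), G = (1, 0), L = (0, 1), J = (5, -1) — the answer is frame-independent, so this choice is without loss of generality.
1. M is where the line through K parallel to LJ meets line GL ⇒ M = (5/3, -2/3)
2·[MGJ] = -2, 2·[JGK] = 1
[MGJ]:[JGK] = -2:1 = -2

[MGJ]:[JGK] = -2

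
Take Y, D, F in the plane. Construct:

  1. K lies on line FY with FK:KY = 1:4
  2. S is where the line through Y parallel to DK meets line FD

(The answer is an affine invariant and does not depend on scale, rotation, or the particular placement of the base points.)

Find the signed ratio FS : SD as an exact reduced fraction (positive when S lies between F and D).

Work in coordinates with Y = (0, 0), D = (1, 0), F = (0, 1).
1. K lies on line FY with FK:KY = 1:4 ⇒ K = (0, 4/5)
2. S is where the line through Y parallel to DK meets line FD ⇒ S = (5, -4)
S = F + t·(D−F) with t = 5, so FS:SD = t:(1−t) = 5:-4

FS:SD = -5/4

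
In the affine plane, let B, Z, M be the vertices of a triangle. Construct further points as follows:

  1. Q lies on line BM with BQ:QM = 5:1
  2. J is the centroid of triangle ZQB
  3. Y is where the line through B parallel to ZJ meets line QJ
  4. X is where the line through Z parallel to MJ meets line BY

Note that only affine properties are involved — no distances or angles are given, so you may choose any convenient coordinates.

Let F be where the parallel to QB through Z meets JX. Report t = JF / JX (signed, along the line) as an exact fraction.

Choose coordinates B = (0, 0), Z = (1, 0), M = (0, 1).
1. Q lies on line BM with BQ:QM = 5:1 ⇒ Q = (0, 5/6)
2. J is the centroid of triangle ZQB ⇒ J = (1/3, 5/18)
3. Y is where the line through B parallel to ZJ meets line QJ ⇒ Y = (2/3, -5/18)
4. X is where the line through Z parallel to MJ meets line BY ⇒ X = (26/21, -65/126)
through Z parallel to QB: direction (0, -5/6); meets JX at F = (1, -35/114)
F = J + t·(X−J) with t = 14/19

t = 14/19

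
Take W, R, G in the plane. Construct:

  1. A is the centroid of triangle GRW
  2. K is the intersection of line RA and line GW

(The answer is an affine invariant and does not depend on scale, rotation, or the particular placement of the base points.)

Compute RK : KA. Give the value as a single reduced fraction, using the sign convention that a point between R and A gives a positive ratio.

Set W = (0, 0), R = (1, 0), G = (0, 1); any affine frame gives the same invariant.
1. A is the centroid of triangle GRW ⇒ A = (1/3, 1/3)
2. K is the intersection of line RA and line GW ⇒ K = (0, 1/2)
K = R + t·(A−R) with t = 3/2, so RK:KA = t:(1−t) = 3/2:-1/2

RK:KA = -3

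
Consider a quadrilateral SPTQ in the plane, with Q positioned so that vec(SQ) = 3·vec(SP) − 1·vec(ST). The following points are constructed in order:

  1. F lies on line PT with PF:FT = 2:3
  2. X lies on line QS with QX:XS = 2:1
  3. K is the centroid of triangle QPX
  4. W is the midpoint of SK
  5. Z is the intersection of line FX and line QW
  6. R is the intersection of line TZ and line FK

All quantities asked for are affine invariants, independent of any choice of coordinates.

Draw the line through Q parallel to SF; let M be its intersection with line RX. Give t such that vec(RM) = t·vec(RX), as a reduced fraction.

Choose coordinates S = (0, 0), P = (1, 0), T = (0, 1), Q = (3, -1).
1. F lies on line PT with PF:FT = 2:3 ⇒ F = (3/5, 2/5)
2. X lies on line QS with QX:XS = 2:1 ⇒ X = (1, -1/3)
3. K is the centroid of triangle QPX ⇒ K = (5/3, -4/9)
4. W is the midpoint of SK ⇒ W = (5/6, -2/9)
5. Z is the intersection of line FX and line QW ⇒ Z = (111/115, -31/115)
6. R is the intersection of line TZ and line FK ⇒ R = (37/155, 319/465)
through Q parallel to SF: direction (3/5, 2/5); meets RX at M = (709/355, -1777/1065)
M = R + t·(X−R) with t = 164/71

t = 164/71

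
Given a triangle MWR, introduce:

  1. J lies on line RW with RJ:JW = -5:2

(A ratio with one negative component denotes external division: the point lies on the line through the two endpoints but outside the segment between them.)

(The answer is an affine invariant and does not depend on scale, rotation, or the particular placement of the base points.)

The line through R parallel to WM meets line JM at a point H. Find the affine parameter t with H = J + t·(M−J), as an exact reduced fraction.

Choose coordinates M = (0, 0), W = (1, 0), R = (0, 1).
1. J lies on line RW with RJ:JW = -5:2 ⇒ J = (5/3, -2/3)
through R parallel to WM: direction (-1, 0); meets JM at H = (-5/2, 1)
H = J + t·(M−J) with t = 5/2

t = 5/2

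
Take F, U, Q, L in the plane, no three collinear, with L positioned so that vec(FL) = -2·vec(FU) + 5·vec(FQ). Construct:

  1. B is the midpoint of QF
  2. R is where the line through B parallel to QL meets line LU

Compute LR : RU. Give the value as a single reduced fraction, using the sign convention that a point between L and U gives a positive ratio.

LR:RU = -1/3

Work in coordinates with F = (0, 0), U = (1, 0), Q = (0, 1), L = (-2, 5).
1. B is the midpoint of QF ⇒ B = (0, 1/2)
2. R is where the line through B parallel to QL meets line LU ⇒ R = (-7/2, 15/2)
R = L + t·(U−L) with t = -1/2, so LR:RU = t:(1−t) = -1/2:3/2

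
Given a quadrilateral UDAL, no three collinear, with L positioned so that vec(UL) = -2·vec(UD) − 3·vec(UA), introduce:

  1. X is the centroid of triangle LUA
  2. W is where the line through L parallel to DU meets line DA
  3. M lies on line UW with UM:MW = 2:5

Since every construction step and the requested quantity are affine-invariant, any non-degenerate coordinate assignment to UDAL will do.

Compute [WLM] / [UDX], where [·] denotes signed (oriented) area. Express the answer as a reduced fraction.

Assign U = (0, 0), D = (1, 0), A = (0, 1), L = (-2, -3) — the answer is frame-independent, so this choice is without loss of generality.
1. X is the centroid of triangle LUA ⇒ X = (-2/3, -2/3)
2. W is where the line through L parallel to DU meets line DA ⇒ W = (4, -3)
3. M lies on line UW with UM:MW = 2:5 ⇒ M = (8/7, -6/7)
2·[WLM] = -90/7, 2·[UDX] = -2/3
[WLM]:[UDX] = -90/7:-2/3 = 135/7

[WLM]:[UDX] = 135/7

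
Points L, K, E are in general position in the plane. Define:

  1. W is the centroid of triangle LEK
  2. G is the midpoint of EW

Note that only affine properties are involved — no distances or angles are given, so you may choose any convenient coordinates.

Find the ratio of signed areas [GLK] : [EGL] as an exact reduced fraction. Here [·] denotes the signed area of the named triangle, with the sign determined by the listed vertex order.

Assign L = (0, 0), K = (1, 0), E = (0, 1) — the answer is frame-independent, so this choice is without loss of generality.
1. W is the centroid of triangle LEK ⇒ W = (1/3, 1/3)
2. G is the midpoint of EW ⇒ G = (1/6, 2/3)
2·[GLK] = 2/3, 2·[EGL] = -1/6
[GLK]:[EGL] = 2/3:-1/6 = -4

[GLK]:[EGL] = -4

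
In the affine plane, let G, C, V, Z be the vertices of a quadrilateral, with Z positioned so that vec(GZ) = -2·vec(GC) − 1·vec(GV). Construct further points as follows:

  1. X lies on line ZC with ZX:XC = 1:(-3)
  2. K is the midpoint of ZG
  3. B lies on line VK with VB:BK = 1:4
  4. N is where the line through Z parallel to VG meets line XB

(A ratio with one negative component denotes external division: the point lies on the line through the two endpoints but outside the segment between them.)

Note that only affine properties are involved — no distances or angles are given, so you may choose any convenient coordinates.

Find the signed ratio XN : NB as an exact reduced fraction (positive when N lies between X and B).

XN:NB = 5/6

Set G = (0, 0), C = (1, 0), V = (0, 1), Z = (-2, -1); any affine frame gives the same invariant.
1. X lies on line ZC with ZX:XC = 1:(-3) ⇒ X = (-7/2, -3/2)
2. K is the midpoint of ZG ⇒ K = (-1, -1/2)
3. B lies on line VK with VB:BK = 1:4 ⇒ B = (-1/5, 7/10)
4. N is where the line through Z parallel to VG meets line XB ⇒ N = (-2, -1/2)
N = X + t·(B−X) with t = 5/11, so XN:NB = t:(1−t) = 5/11:6/11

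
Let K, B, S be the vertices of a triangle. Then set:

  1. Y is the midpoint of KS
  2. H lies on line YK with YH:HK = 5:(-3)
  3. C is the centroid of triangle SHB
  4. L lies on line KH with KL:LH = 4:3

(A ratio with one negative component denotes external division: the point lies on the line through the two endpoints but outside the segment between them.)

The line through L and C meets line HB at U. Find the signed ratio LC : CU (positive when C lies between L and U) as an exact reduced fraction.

LC:CU = -22/49

Set K = (0, 0), B = (1, 0), S = (0, 1); any affine frame gives the same invariant.
1. Y is the midpoint of KS ⇒ Y = (0, 1/2)
2. H lies on line YK with YH:HK = 5:(-3) ⇒ H = (0, -3/4)
3. C is the centroid of triangle SHB ⇒ C = (1/3, 1/12)
4. L lies on line KH with KL:LH = 4:3 ⇒ L = (0, -3/7)
line LC meets HB at U = (-9/22, -93/88)
C = L + t·(U−L) with t = -22/27, so LC:CU = -22/27:49/27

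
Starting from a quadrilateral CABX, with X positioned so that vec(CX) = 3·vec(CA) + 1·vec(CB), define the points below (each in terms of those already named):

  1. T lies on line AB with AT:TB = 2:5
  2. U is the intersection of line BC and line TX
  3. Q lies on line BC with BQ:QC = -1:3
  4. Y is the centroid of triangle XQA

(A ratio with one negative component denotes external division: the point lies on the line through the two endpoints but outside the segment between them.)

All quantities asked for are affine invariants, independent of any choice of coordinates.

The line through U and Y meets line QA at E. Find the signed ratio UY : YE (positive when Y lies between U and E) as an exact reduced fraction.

Set C = (0, 0), A = (1, 0), B = (0, 1), X = (3, 1); any affine frame gives the same invariant.
1. T lies on line AB with AT:TB = 2:5 ⇒ T = (5/7, 2/7)
2. U is the intersection of line BC and line TX ⇒ U = (0, 1/16)
3. Q lies on line BC with BQ:QC = -1:3 ⇒ Q = (0, 3/2)
4. Y is the centroid of triangle XQA ⇒ Y = (4/3, 5/6)
line UY meets QA at E = (92/133, 123/266)
Y = U + t·(E−U) with t = 133/69, so UY:YE = 133/69:-64/69

UY:YE = -133/64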